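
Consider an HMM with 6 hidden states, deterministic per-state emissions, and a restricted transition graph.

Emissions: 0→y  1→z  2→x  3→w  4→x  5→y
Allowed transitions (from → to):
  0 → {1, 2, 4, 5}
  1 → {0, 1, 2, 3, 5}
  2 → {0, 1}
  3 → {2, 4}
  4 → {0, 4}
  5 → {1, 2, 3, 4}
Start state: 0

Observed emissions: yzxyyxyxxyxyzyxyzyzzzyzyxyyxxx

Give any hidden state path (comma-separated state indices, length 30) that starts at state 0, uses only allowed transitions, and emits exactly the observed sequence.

  pos 0: y in {0,5}, choose 0; start
  pos 1: z in {1}, choose 1; 0->1 ok
  pos 2: x in {2,4}, choose 2; 1->2 ok
  pos 3: y in {0,5}, choose 0; 2->0 ok
  pos 4: y in {0,5}, choose 5; 0->5 ok
  pos 5: x in {2,4}, choose 4; 5->4 ok
  pos 6: y in {0,5}, choose 0; 4->0 ok
  pos 7: x in {2,4}, choose 4; 0->4 ok
  pos 8: x in {2,4}, choose 4; 4->4 ok
  pos 9: y in {0,5}, choose 0; 4->0 ok
  pos 10: x in {2,4}, choose 2; 0->2 ok
  pos 11: y in {0,5}, choose 0; 2->0 ok
  pos 12: z in {1}, choose 1; 0->1 ok
  pos 13: y in {0,5}, choose 5; 1->5 ok
  pos 14: x in {2,4}, choose 2; 5->2 ok
  pos 15: y in {0,5}, choose 0; 2->0 ok
  pos 16: z in {1}, choose 1; 0->1 ok
  pos 17: y in {0,5}, choose 5; 1->5 ok
  pos 18: z in {1}, choose 1; 5->1 ok
  pos 19: z in {1}, choose 1; 1->1 ok
  pos 20: z in {1}, choose 1; 1->1 ok
  pos 21: y in {0,5}, choose 5; 1->5 ok
  pos 22: z in {1}, choose 1; 5->1 ok
  pos 23: y in {0,5}, choose 5; 1->5 ok
  pos 24: x in {2,4}, choose 4; 5->4 ok
  pos 25: y in {0,5}, choose 0; 4->0 ok
  pos 26: y in {0,5}, choose 5; 0->5 ok
  pos 27: x in {2,4}, choose 4; 5->4 ok
  pos 28: x in {2,4}, choose 4; 4->4 ok
  pos 29: x in {2,4}, choose 4; 4->4 ok

0,1,2,0,5,4,0,4,4,0,2,0,1,5,2,0,1,5,1,1,1,5,1,5,4,0,5,4,4,4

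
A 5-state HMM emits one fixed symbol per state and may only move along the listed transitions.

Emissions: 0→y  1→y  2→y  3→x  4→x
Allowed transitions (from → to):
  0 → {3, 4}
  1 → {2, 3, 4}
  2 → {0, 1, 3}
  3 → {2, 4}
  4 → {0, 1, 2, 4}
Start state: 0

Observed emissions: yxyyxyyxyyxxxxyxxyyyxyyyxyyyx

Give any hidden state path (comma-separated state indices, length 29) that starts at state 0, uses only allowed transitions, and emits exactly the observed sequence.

  [0] y  {0,1,2}  => 0  start
  [1] x  {3,4}  => 3  0->3 ok
  [2] y  {0,1,2}  => 2  3->2 ok
  [3] y  {0,1,2}  => 0  2->0 ok
  [4] x  {3,4}  => 4  0->4 ok
  [5] y  {0,1,2}  => 1  4->1 ok
  [6] y  {0,1,2}  => 2  1->2 ok
  [7] x  {3,4}  => 3  2->3 ok
  [8] y  {0,1,2}  => 2  3->2 ok
  [9] y  {0,1,2}  => 0  2->0 ok
  [10] x  {3,4}  => 3  0->3 ok
  [11] x  {3,4}  => 4  3->4 ok
  [12] x  {3,4}  => 4  4->4 ok
  [13] x  {3,4}  => 4  4->4 ok
  [14] y  {0,1,2}  => 0  4->0 ok
  [15] x  {3,4}  => 4  0->4 ok
  [16] x  {3,4}  => 4  4->4 ok
  [17] y  {0,1,2}  => 1  4->1 ok
  [18] y  {0,1,2}  => 2  1->2 ok
  [19] y  {0,1,2}  => 0  2->0 ok
  [20] x  {3,4}  => 4  0->4 ok
  [21] y  {0,1,2}  => 2  4->2 ok
  [22] y  {0,1,2}  => 1  2->1 ok
  [23] y  {0,1,2}  => 2  1->2 ok
  [24] x  {3,4}  => 3  2->3 ok
  [25] y  {0,1,2}  => 2  3->2 ok
  [26] y  {0,1,2}  => 1  2->1 ok
  [27] y  {0,1,2}  => 2  1->2 ok
  [28] x  {3,4}  => 3  2->3 ok

0,3,2,0,4,1,2,3,2,0,3,4,4,4,0,4,4,1,2,0,4,2,1,2,3,2,1,2,3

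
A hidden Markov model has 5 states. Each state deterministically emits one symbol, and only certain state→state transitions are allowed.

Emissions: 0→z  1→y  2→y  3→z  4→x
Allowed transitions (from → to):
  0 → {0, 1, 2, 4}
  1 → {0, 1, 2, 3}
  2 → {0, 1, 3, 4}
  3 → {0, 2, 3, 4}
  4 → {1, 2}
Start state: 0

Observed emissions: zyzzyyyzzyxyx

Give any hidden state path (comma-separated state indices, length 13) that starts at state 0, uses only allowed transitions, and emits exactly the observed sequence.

  [0] z  {0,3}  => 0  start
  [1] y  {1,2}  => 1  0->1 ok
  [2] z  {0,3}  => 0  1->0 ok
  [3] z  {0,3}  => 0  0->0 ok
  [4] y  {1,2}  => 2  0->2 ok
  [5] y  {1,2}  => 1  2->1 ok
  [6] y  {1,2}  => 2  1->2 ok
  [7] z  {0,3}  => 3  2->3 ok
  [8] z  {0,3}  => 3  3->3 ok
  [9] y  {1,2}  => 2  3->2 ok
  [10] x  {4}  => 4  2->4 ok
  [11] y  {1,2}  => 2  4->2 ok
  [12] x  {4}  => 4  2->4 ok

0,1,0,0,2,1,2,3,3,2,4,2,4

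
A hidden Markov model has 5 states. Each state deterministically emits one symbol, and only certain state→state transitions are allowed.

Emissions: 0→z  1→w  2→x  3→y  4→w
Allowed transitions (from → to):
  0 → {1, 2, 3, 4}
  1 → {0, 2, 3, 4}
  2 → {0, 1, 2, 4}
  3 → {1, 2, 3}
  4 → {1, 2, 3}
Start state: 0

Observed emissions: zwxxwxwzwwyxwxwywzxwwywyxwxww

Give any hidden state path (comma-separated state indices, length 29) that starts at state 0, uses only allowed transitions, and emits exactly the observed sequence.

  pos 0: z in {0}, choose 0; start
  pos 1: w in {1,4}, choose 4; 0->4 ok
  pos 2: x in {2}, choose 2; 4->2 ok
  pos 3: x in {2}, choose 2; 2->2 ok
  pos 4: w in {1,4}, choose 1; 2->1 ok
  pos 5: x in {2}, choose 2; 1->2 ok
  pos 6: w in {1,4}, choose 1; 2->1 ok
  pos 7: z in {0}, choose 0; 1->0 ok
  pos 8: w in {1,4}, choose 4; 0->4 ok
  pos 9: w in {1,4}, choose 1; 4->1 ok
  pos 10: y in {3}, choose 3; 1->3 ok
  pos 11: x in {2}, choose 2; 3->2 ok
  pos 12: w in {1,4}, choose 4; 2->4 ok
  pos 13: x in {2}, choose 2; 4->2 ok
  pos 14: w in {1,4}, choose 1; 2->1 ok
  pos 15: y in {3}, choose 3; 1->3 ok
  pos 16: w in {1,4}, choose 1; 3->1 ok
  pos 17: z in {0}, choose 0; 1->0 ok
  pos 18: x in {2}, choose 2; 0->2 ok
  pos 19: w in {1,4}, choose 4; 2->4 ok
  pos 20: w in {1,4}, choose 1; 4->1 ok
  pos 21: y in {3}, choose 3; 1->3 ok
  pos 22: w in {1,4}, choose 1; 3->1 ok
  pos 23: y in {3}, choose 3; 1->3 ok
  pos 24: x in {2}, choose 2; 3->2 ok
  pos 25: w in {1,4}, choose 4; 2->4 ok
  pos 26: x in {2}, choose 2; 4->2 ok
  pos 27: w in {1,4}, choose 1; 2->1 ok
  pos 28: w in {1,4}, choose 4; 1->4 ok

0,4,2,2,1,2,1,0,4,1,3,2,4,2,1,3,1,0,2,4,1,3,1,3,2,4,2,1,4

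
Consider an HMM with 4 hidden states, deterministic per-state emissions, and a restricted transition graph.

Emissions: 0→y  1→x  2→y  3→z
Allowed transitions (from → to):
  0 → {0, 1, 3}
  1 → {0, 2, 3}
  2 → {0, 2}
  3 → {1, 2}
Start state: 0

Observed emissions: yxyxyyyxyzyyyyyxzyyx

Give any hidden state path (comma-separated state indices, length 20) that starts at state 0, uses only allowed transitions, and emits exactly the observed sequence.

0,1,0,1,2,0,0,1,0,3,2,2,0,0,0,1,3,2,0,1

  [0] y  {0,2}  => 0  start
  [1] x  {1}  => 1  0->1 ok
  [2] y  {0,2}  => 0  1->0 ok
  [3] x  {1}  => 1  0->1 ok
  [4] y  {0,2}  => 2  1->2 ok
  [5] y  {0,2}  => 0  2->0 ok
  [6] y  {0,2}  => 0  0->0 ok
  [7] x  {1}  => 1  0->1 ok
  [8] y  {0,2}  => 0  1->0 ok
  [9] z  {3}  => 3  0->3 ok
  [10] y  {0,2}  => 2  3->2 ok
  [11] y  {0,2}  => 2  2->2 ok
  [12] y  {0,2}  => 0  2->0 ok
  [13] y  {0,2}  => 0  0->0 ok
  [14] y  {0,2}  => 0  0->0 ok
  [15] x  {1}  => 1  0->1 ok
  [16] z  {3}  => 3  1->3 ok
  [17] y  {0,2}  => 2  3->2 ok
  [18] y  {0,2}  => 0  2->0 ok
  [19] x  {1}  => 1  0->1 ok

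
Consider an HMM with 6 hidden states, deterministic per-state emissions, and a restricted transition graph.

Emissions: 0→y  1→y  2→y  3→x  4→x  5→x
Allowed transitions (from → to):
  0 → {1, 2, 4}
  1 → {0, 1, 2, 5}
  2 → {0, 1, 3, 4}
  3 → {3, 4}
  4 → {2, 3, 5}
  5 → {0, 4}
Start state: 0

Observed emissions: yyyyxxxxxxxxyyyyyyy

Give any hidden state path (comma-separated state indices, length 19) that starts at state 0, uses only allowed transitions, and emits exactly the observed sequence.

0,2,0,2,3,4,5,4,3,4,5,4,2,1,1,2,1,1,1

  t0 'y' -> {0,1,2}, take 0 (start)
  t1 'y' -> {0,1,2}, take 2 (0->2 ok)
  t2 'y' -> {0,1,2}, take 0 (2->0 ok)
  t3 'y' -> {0,1,2}, take 2 (0->2 ok)
  t4 'x' -> {3,4,5}, take 3 (2->3 ok)
  t5 'x' -> {3,4,5}, take 4 (3->4 ok)
  t6 'x' -> {3,4,5}, take 5 (4->5 ok)
  t7 'x' -> {3,4,5}, take 4 (5->4 ok)
  t8 'x' -> {3,4,5}, take 3 (4->3 ok)
  t9 'x' -> {3,4,5}, take 4 (3->4 ok)
  t10 'x' -> {3,4,5}, take 5 (4->5 ok)
  t11 'x' -> {3,4,5}, take 4 (5->4 ok)
  t12 'y' -> {0,1,2}, take 2 (4->2 ok)
  t13 'y' -> {0,1,2}, take 1 (2->1 ok)
  t14 'y' -> {0,1,2}, take 1 (1->1 ok)
  t15 'y' -> {0,1,2}, take 2 (1->2 ok)
  t16 'y' -> {0,1,2}, take 1 (2->1 ok)
  t17 'y' -> {0,1,2}, take 1 (1->1 ok)
  t18 'y' -> {0,1,2}, take 1 (1->1 ok)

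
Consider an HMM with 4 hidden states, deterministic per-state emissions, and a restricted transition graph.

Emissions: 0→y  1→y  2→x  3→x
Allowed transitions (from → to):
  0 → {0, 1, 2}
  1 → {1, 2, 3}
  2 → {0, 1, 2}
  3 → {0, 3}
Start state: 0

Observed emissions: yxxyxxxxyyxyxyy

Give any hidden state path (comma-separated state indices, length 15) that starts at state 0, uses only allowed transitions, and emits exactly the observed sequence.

  0: obs=y cand={0,1} pick 0 [start]
  1: obs=x cand={2,3} pick 2 [0->2 ok]
  2: obs=x cand={2,3} pick 2 [2->2 ok]
  3: obs=y cand={0,1} pick 1 [2->1 ok]
  4: obs=x cand={2,3} pick 2 [1->2 ok]
  5: obs=x cand={2,3} pick 2 [2->2 ok]
  6: obs=x cand={2,3} pick 2 [2->2 ok]
  7: obs=x cand={2,3} pick 2 [2->2 ok]
  8: obs=y cand={0,1} pick 1 [2->1 ok]
  9: obs=y cand={0,1} pick 1 [1->1 ok]
  10: obs=x cand={2,3} pick 3 [1->3 ok]
  11: obs=y cand={0,1} pick 0 [3->0 ok]
  12: obs=x cand={2,3} pick 2 [0->2 ok]
  13: obs=y cand={0,1} pick 0 [2->0 ok]
  14: obs=y cand={0,1} pick 1 [0->1 ok]

0,2,2,1,2,2,2,2,1,1,3,0,2,0,1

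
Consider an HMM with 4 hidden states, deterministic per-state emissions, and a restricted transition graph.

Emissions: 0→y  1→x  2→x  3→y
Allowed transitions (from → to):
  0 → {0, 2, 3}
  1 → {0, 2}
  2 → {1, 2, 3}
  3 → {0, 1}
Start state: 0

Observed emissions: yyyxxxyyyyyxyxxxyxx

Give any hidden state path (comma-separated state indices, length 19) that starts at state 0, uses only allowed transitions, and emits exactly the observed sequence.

0,3,0,2,1,2,3,0,0,0,3,1,0,2,1,2,3,1,2

  t0 'y' -> {0,3}, take 0 (start)
  t1 'y' -> {0,3}, take 3 (0->3 ok)
  t2 'y' -> {0,3}, take 0 (3->0 ok)
  t3 'x' -> {1,2}, take 2 (0->2 ok)
  t4 'x' -> {1,2}, take 1 (2->1 ok)
  t5 'x' -> {1,2}, take 2 (1->2 ok)
  t6 'y' -> {0,3}, take 3 (2->3 ok)
  t7 'y' -> {0,3}, take 0 (3->0 ok)
  t8 'y' -> {0,3}, take 0 (0->0 ok)
  t9 'y' -> {0,3}, take 0 (0->0 ok)
  t10 'y' -> {0,3}, take 3 (0->3 ok)
  t11 'x' -> {1,2}, take 1 (3->1 ok)
  t12 'y' -> {0,3}, take 0 (1->0 ok)
  t13 'x' -> {1,2}, take 2 (0->2 ok)
  t14 'x' -> {1,2}, take 1 (2->1 ok)
  t15 'x' -> {1,2}, take 2 (1->2 ok)
  t16 'y' -> {0,3}, take 3 (2->3 ok)
  t17 'x' -> {1,2}, take 1 (3->1 ok)
  t18 'x' -> {1,2}, take 2 (1->2 ok)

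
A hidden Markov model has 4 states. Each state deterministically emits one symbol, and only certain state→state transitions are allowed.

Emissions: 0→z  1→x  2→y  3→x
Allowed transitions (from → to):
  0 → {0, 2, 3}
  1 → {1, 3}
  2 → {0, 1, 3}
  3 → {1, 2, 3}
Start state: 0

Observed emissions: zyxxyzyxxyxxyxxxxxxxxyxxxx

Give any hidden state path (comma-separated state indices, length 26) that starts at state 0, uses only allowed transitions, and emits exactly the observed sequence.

  [0] z  {0}  => 0  start
  [1] y  {2}  => 2  0->2 ok
  [2] x  {1,3}  => 1  2->1 ok
  [3] x  {1,3}  => 3  1->3 ok
  [4] y  {2}  => 2  3->2 ok
  [5] z  {0}  => 0  2->0 ok
  [6] y  {2}  => 2  0->2 ok
  [7] x  {1,3}  => 3  2->3 ok
  [8] x  {1,3}  => 3  3->3 ok
  [9] y  {2}  => 2  3->2 ok
  [10] x  {1,3}  => 3  2->3 ok
  [11] x  {1,3}  => 3  3->3 ok
  [12] y  {2}  => 2  3->2 ok
  [13] x  {1,3}  => 1  2->1 ok
  [14] x  {1,3}  => 3  1->3 ok
  [15] x  {1,3}  => 1  3->1 ok
  [16] x  {1,3}  => 3  1->3 ok
  [17] x  {1,3}  => 3  3->3 ok
  [18] x  {1,3}  => 3  3->3 ok
  [19] x  {1,3}  => 1  3->1 ok
  [20] x  {1,3}  => 3  1->3 ok
  [21] y  {2}  => 2  3->2 ok
  [22] x  {1,3}  => 1  2->1 ok
  [23] x  {1,3}  => 3  1->3 ok
  [24] x  {1,3}  => 1  3->1 ok
  [25] x  {1,3}  => 1  1->1 ok

0,2,1,3,2,0,2,3,3,2,3,3,2,1,3,1,3,3,3,1,3,2,1,3,1,1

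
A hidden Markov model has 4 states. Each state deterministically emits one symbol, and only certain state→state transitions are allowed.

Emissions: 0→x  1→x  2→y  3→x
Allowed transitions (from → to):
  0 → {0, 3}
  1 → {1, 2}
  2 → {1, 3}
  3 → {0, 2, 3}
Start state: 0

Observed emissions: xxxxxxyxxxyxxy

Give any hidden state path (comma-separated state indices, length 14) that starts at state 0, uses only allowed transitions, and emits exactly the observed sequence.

  pos 0: x in {0,1,3}, choose 0; start
  pos 1: x in {0,1,3}, choose 3; 0->3 ok
  pos 2: x in {0,1,3}, choose 0; 3->0 ok
  pos 3: x in {0,1,3}, choose 3; 0->3 ok
  pos 4: x in {0,1,3}, choose 0; 3->0 ok
  pos 5: x in {0,1,3}, choose 3; 0->3 ok
  pos 6: y in {2}, choose 2; 3->2 ok
  pos 7: x in {0,1,3}, choose 1; 2->1 ok
  pos 8: x in {0,1,3}, choose 1; 1->1 ok
  pos 9: x in {0,1,3}, choose 1; 1->1 ok
  pos 10: y in {2}, choose 2; 1->2 ok
  pos 11: x in {0,1,3}, choose 1; 2->1 ok
  pos 12: x in {0,1,3}, choose 1; 1->1 ok
  pos 13: y in {2}, choose 2; 1->2 ok

0,3,0,3,0,3,2,1,1,1,2,1,1,2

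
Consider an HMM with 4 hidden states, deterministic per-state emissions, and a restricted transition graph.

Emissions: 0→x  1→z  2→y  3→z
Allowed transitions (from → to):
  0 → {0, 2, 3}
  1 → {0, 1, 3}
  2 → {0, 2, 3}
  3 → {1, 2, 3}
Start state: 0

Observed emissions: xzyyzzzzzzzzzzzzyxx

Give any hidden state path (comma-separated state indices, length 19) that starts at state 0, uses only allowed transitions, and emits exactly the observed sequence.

  0: obs=x cand={0} pick 0 [start]
  1: obs=z cand={1,3} pick 3 [0->3 ok]
  2: obs=y cand={2} pick 2 [3->2 ok]
  3: obs=y cand={2} pick 2 [2->2 ok]
  4: obs=z cand={1,3} pick 3 [2->3 ok]
  5: obs=z cand={1,3} pick 1 [3->1 ok]
  6: obs=z cand={1,3} pick 1 [1->1 ok]
  7: obs=z cand={1,3} pick 1 [1->1 ok]
  8: obs=z cand={1,3} pick 1 [1->1 ok]
  9: obs=z cand={1,3} pick 3 [1->3 ok]
  10: obs=z cand={1,3} pick 3 [3->3 ok]
  11: obs=z cand={1,3} pick 1 [3->1 ok]
  12: obs=z cand={1,3} pick 3 [1->3 ok]
  13: obs=z cand={1,3} pick 1 [3->1 ok]
  14: obs=z cand={1,3} pick 3 [1->3 ok]
  15: obs=z cand={1,3} pick 3 [3->3 ok]
  16: obs=y cand={2} pick 2 [3->2 ok]
  17: obs=x cand={0} pick 0 [2->0 ok]
  18: obs=x cand={0} pick 0 [0->0 ok]

0,3,2,2,3,1,1,1,1,3,3,1,3,1,3,3,2,0,0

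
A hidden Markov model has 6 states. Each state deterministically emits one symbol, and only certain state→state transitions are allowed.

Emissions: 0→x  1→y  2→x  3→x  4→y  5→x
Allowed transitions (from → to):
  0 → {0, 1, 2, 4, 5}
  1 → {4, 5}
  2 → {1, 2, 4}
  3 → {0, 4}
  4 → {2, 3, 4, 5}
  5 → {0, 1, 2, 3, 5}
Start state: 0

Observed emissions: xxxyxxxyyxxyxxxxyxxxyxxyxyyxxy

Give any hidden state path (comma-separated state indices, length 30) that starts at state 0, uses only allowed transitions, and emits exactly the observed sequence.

  pos 0: x in {0,2,3,5}, choose 0; start
  pos 1: x in {0,2,3,5}, choose 5; 0->5 ok
  pos 2: x in {0,2,3,5}, choose 2; 5->2 ok
  pos 3: y in {1,4}, choose 4; 2->4 ok
  pos 4: x in {0,2,3,5}, choose 3; 4->3 ok
  pos 5: x in {0,2,3,5}, choose 0; 3->0 ok
  pos 6: x in {0,2,3,5}, choose 2; 0->2 ok
  pos 7: y in {1,4}, choose 4; 2->4 ok
  pos 8: y in {1,4}, choose 4; 4->4 ok
  pos 9: x in {0,2,3,5}, choose 5; 4->5 ok
  pos 10: x in {0,2,3,5}, choose 3; 5->3 ok
  pos 11: y in {1,4}, choose 4; 3->4 ok
  pos 12: x in {0,2,3,5}, choose 5; 4->5 ok
  pos 13: x in {0,2,3,5}, choose 5; 5->5 ok
  pos 14: x in {0,2,3,5}, choose 5; 5->5 ok
  pos 15: x in {0,2,3,5}, choose 3; 5->3 ok
  pos 16: y in {1,4}, choose 4; 3->4 ok
  pos 17: x in {0,2,3,5}, choose 2; 4->2 ok
  pos 18: x in {0,2,3,5}, choose 2; 2->2 ok
  pos 19: x in {0,2,3,5}, choose 2; 2->2 ok
  pos 20: y in {1,4}, choose 4; 2->4 ok
  pos 21: x in {0,2,3,5}, choose 5; 4->5 ok
  pos 22: x in {0,2,3,5}, choose 2; 5->2 ok
  pos 23: y in {1,4}, choose 4; 2->4 ok
  pos 24: x in {0,2,3,5}, choose 2; 4->2 ok
  pos 25: y in {1,4}, choose 4; 2->4 ok
  pos 26: y in {1,4}, choose 4; 4->4 ok
  pos 27: x in {0,2,3,5}, choose 2; 4->2 ok
  pos 28: x in {0,2,3,5}, choose 2; 2->2 ok
  pos 29: y in {1,4}, choose 1; 2->1 ok

0,5,2,4,3,0,2,4,4,5,3,4,5,5,5,3,4,2,2,2,4,5,2,4,2,4,4,2,2,1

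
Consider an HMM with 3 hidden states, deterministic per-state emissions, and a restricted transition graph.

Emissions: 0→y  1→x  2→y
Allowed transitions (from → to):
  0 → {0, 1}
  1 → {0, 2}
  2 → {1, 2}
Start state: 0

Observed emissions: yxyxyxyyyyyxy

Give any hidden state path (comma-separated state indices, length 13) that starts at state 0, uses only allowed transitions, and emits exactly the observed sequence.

0,1,0,1,2,1,2,2,2,2,2,1,0

  0: obs=y cand={0,2} pick 0 [start]
  1: obs=x cand={1} pick 1 [0->1 ok]
  2: obs=y cand={0,2} pick 0 [1->0 ok]
  3: obs=x cand={1} pick 1 [0->1 ok]
  4: obs=y cand={0,2} pick 2 [1->2 ok]
  5: obs=x cand={1} pick 1 [2->1 ok]
  6: obs=y cand={0,2} pick 2 [1->2 ok]
  7: obs=y cand={0,2} pick 2 [2->2 ok]
  8: obs=y cand={0,2} pick 2 [2->2 ok]
  9: obs=y cand={0,2} pick 2 [2->2 ok]
  10: obs=y cand={0,2} pick 2 [2->2 ok]
  11: obs=x cand={1} pick 1 [2->1 ok]
  12: obs=y cand={0,2} pick 0 [1->0 ok]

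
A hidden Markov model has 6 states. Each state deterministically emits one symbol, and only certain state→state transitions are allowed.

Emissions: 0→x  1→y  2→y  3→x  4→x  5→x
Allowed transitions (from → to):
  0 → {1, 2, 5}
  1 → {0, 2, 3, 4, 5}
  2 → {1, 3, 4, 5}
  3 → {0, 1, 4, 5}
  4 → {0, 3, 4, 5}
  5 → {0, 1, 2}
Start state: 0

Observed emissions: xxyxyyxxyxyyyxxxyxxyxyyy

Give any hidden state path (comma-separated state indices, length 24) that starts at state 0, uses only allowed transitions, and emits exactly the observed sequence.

  0: obs=x cand={0,3,4,5} pick 0 [start]
  1: obs=x cand={0,3,4,5} pick 5 [0->5 ok]
  2: obs=y cand={1,2} pick 2 [5->2 ok]
  3: obs=x cand={0,3,4,5} pick 5 [2->5 ok]
  4: obs=y cand={1,2} pick 1 [5->1 ok]
  5: obs=y cand={1,2} pick 2 [1->2 ok]
  6: obs=x cand={0,3,4,5} pick 4 [2->4 ok]
  7: obs=x cand={0,3,4,5} pick 5 [4->5 ok]
  8: obs=y cand={1,2} pick 2 [5->2 ok]
  9: obs=x cand={0,3,4,5} pick 5 [2->5 ok]
  10: obs=y cand={1,2} pick 2 [5->2 ok]
  11: obs=y cand={1,2} pick 1 [2->1 ok]
  12: obs=y cand={1,2} pick 2 [1->2 ok]
  13: obs=x cand={0,3,4,5} pick 4 [2->4 ok]
  14: obs=x cand={0,3,4,5} pick 3 [4->3 ok]
  15: obs=x cand={0,3,4,5} pick 5 [3->5 ok]
  16: obs=y cand={1,2} pick 1 [5->1 ok]
  17: obs=x cand={0,3,4,5} pick 3 [1->3 ok]
  18: obs=x cand={0,3,4,5} pick 0 [3->0 ok]
  19: obs=y cand={1,2} pick 1 [0->1 ok]
  20: obs=x cand={0,3,4,5} pick 0 [1->0 ok]
  21: obs=y cand={1,2} pick 1 [0->1 ok]
  22: obs=y cand={1,2} pick 2 [1->2 ok]
  23: obs=y cand={1,2} pick 1 [2->1 ok]

0,5,2,5,1,2,4,5,2,5,2,1,2,4,3,5,1,3,0,1,0,1,2,1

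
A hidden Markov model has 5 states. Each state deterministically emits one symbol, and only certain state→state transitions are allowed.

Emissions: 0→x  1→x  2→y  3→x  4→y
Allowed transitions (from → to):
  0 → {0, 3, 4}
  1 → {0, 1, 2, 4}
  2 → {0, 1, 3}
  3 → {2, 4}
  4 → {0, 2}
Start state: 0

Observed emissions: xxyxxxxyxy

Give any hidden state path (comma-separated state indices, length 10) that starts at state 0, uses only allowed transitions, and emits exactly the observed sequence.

  pos 0: x in {0,1,3}, choose 0; start
  pos 1: x in {0,1,3}, choose 3; 0->3 ok
  pos 2: y in {2,4}, choose 4; 3->4 ok
  pos 3: x in {0,1,3}, choose 0; 4->0 ok
  pos 4: x in {0,1,3}, choose 0; 0->0 ok
  pos 5: x in {0,1,3}, choose 0; 0->0 ok
  pos 6: x in {0,1,3}, choose 3; 0->3 ok
  pos 7: y in {2,4}, choose 2; 3->2 ok
  pos 8: x in {0,1,3}, choose 1; 2->1 ok
  pos 9: y in {2,4}, choose 4; 1->4 ok

0,3,4,0,0,0,3,2,1,4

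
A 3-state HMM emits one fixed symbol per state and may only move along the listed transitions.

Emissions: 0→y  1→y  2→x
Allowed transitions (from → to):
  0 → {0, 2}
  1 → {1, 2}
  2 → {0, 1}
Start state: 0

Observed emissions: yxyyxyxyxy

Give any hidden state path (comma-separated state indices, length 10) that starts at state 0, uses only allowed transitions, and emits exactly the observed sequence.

0,2,1,1,2,0,2,1,2,1

  t0 'y' -> {0,1}, take 0 (start)
  t1 'x' -> {2}, take 2 (0->2 ok)
  t2 'y' -> {0,1}, take 1 (2->1 ok)
  t3 'y' -> {0,1}, take 1 (1->1 ok)
  t4 'x' -> {2}, take 2 (1->2 ok)
  t5 'y' -> {0,1}, take 0 (2->0 ok)
  t6 'x' -> {2}, take 2 (0->2 ok)
  t7 'y' -> {0,1}, take 1 (2->1 ok)
  t8 'x' -> {2}, take 2 (1->2 ok)
  t9 'y' -> {0,1}, take 1 (2->1 ok)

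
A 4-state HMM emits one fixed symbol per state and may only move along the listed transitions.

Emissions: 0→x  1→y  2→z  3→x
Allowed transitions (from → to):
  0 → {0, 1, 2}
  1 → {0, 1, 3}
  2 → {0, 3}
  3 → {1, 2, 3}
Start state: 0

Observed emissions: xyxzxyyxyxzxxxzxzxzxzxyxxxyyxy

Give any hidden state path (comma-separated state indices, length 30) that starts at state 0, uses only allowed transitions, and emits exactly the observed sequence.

0,1,3,2,3,1,1,3,1,3,2,3,3,3,2,0,2,3,2,3,2,3,1,0,0,0,1,1,0,1

  [0] x  {0,3}  => 0  start
  [1] y  {1}  => 1  0->1 ok
  [2] x  {0,3}  => 3  1->3 ok
  [3] z  {2}  => 2  3->2 ok
  [4] x  {0,3}  => 3  2->3 ok
  [5] y  {1}  => 1  3->1 ok
  [6] y  {1}  => 1  1->1 ok
  [7] x  {0,3}  => 3  1->3 ok
  [8] y  {1}  => 1  3->1 ok
  [9] x  {0,3}  => 3  1->3 ok
  [10] z  {2}  => 2  3->2 ok
  [11] x  {0,3}  => 3  2->3 ok
  [12] x  {0,3}  => 3  3->3 ok
  [13] x  {0,3}  => 3  3->3 ok
  [14] z  {2}  => 2  3->2 ok
  [15] x  {0,3}  => 0  2->0 ok
  [16] z  {2}  => 2  0->2 ok
  [17] x  {0,3}  => 3  2->3 ok
  [18] z  {2}  => 2  3->2 ok
  [19] x  {0,3}  => 3  2->3 ok
  [20] z  {2}  => 2  3->2 ok
  [21] x  {0,3}  => 3  2->3 ok
  [22] y  {1}  => 1  3->1 ok
  [23] x  {0,3}  => 0  1->0 ok
  [24] x  {0,3}  => 0  0->0 ok
  [25] x  {0,3}  => 0  0->0 ok
  [26] y  {1}  => 1  0->1 ok
  [27] y  {1}  => 1  1->1 ok
  [28] x  {0,3}  => 0  1->0 ok
  [29] y  {1}  => 1  0->1 ok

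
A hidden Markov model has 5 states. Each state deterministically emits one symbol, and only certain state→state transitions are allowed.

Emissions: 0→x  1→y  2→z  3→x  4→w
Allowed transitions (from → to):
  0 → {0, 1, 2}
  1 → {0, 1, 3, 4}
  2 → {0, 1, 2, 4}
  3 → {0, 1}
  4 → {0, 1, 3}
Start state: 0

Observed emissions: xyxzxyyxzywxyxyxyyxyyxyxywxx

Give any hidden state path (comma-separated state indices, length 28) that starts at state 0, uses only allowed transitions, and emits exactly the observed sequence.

0,1,0,2,0,1,1,0,2,1,4,3,1,0,1,0,1,1,3,1,1,0,1,3,1,4,3,0

  t0 'x' -> {0,3}, take 0 (start)
  t1 'y' -> {1}, take 1 (0->1 ok)
  t2 'x' -> {0,3}, take 0 (1->0 ok)
  t3 'z' -> {2}, take 2 (0->2 ok)
  t4 'x' -> {0,3}, take 0 (2->0 ok)
  t5 'y' -> {1}, take 1 (0->1 ok)
  t6 'y' -> {1}, take 1 (1->1 ok)
  t7 'x' -> {0,3}, take 0 (1->0 ok)
  t8 'z' -> {2}, take 2 (0->2 ok)
  t9 'y' -> {1}, take 1 (2->1 ok)
  t10 'w' -> {4}, take 4 (1->4 ok)
  t11 'x' -> {0,3}, take 3 (4->3 ok)
  t12 'y' -> {1}, take 1 (3->1 ok)
  t13 'x' -> {0,3}, take 0 (1->0 ok)
  t14 'y' -> {1}, take 1 (0->1 ok)
  t15 'x' -> {0,3}, take 0 (1->0 ok)
  t16 'y' -> {1}, take 1 (0->1 ok)
  t17 'y' -> {1}, take 1 (1->1 ok)
  t18 'x' -> {0,3}, take 3 (1->3 ok)
  t19 'y' -> {1}, take 1 (3->1 ok)
  t20 'y' -> {1}, take 1 (1->1 ok)
  t21 'x' -> {0,3}, take 0 (1->0 ok)
  t22 'y' -> {1}, take 1 (0->1 ok)
  t23 'x' -> {0,3}, take 3 (1->3 ok)
  t24 'y' -> {1}, take 1 (3->1 ok)
  t25 'w' -> {4}, take 4 (1->4 ok)
  t26 'x' -> {0,3}, take 3 (4->3 ok)
  t27 'x' -> {0,3}, take 0 (3->0 ok)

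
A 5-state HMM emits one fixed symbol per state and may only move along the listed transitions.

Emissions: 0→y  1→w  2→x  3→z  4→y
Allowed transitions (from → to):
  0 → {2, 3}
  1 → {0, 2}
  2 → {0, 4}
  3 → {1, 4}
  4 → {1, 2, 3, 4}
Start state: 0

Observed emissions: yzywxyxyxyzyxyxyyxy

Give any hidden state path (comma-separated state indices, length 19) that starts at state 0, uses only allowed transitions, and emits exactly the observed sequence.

0,3,4,1,2,4,2,4,2,0,3,4,2,4,2,4,4,2,4

  [0] y  {0,4}  => 0  start
  [1] z  {3}  => 3  0->3 ok
  [2] y  {0,4}  => 4  3->4 ok
  [3] w  {1}  => 1  4->1 ok
  [4] x  {2}  => 2  1->2 ok
  [5] y  {0,4}  => 4  2->4 ok
  [6] x  {2}  => 2  4->2 ok
  [7] y  {0,4}  => 4  2->4 ok
  [8] x  {2}  => 2  4->2 ok
  [9] y  {0,4}  => 0  2->0 ok
  [10] z  {3}  => 3  0->3 ok
  [11] y  {0,4}  => 4  3->4 ok
  [12] x  {2}  => 2  4->2 ok
  [13] y  {0,4}  => 4  2->4 ok
  [14] x  {2}  => 2  4->2 ok
  [15] y  {0,4}  => 4  2->4 ok
  [16] y  {0,4}  => 4  4->4 ok
  [17] x  {2}  => 2  4->2 ok
  [18] y  {0,4}  => 4  2->4 ok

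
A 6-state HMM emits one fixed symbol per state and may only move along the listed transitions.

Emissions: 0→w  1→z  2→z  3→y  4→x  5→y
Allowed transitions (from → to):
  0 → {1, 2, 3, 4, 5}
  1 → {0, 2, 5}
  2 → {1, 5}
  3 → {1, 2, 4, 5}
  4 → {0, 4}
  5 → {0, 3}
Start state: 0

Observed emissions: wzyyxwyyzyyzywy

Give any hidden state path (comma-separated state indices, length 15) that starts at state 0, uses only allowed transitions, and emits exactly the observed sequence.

  t0 'w' -> {0}, take 0 (start)
  t1 'z' -> {1,2}, take 2 (0->2 ok)
  t2 'y' -> {3,5}, take 5 (2->5 ok)
  t3 'y' -> {3,5}, take 3 (5->3 ok)
  t4 'x' -> {4}, take 4 (3->4 ok)
  t5 'w' -> {0}, take 0 (4->0 ok)
  t6 'y' -> {3,5}, take 5 (0->5 ok)
  t7 'y' -> {3,5}, take 3 (5->3 ok)
  t8 'z' -> {1,2}, take 2 (3->2 ok)
  t9 'y' -> {3,5}, take 5 (2->5 ok)
  t10 'y' -> {3,5}, take 3 (5->3 ok)
  t11 'z' -> {1,2}, take 2 (3->2 ok)
  t12 'y' -> {3,5}, take 5 (2->5 ok)
  t13 'w' -> {0}, take 0 (5->0 ok)
  t14 'y' -> {3,5}, take 5 (0->5 ok)

0,2,5,3,4,0,5,3,2,5,3,2,5,0,5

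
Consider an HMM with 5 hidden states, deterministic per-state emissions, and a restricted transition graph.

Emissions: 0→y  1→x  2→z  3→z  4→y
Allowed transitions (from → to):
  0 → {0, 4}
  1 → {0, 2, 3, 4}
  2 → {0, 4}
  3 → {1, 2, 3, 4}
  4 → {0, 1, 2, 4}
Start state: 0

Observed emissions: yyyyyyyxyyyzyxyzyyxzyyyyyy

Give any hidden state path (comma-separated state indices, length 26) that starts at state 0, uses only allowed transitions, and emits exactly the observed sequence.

0,0,0,0,0,0,4,1,4,0,4,2,4,1,4,2,0,4,1,2,0,4,4,0,0,0

  t0 'y' -> {0,4}, take 0 (start)
  t1 'y' -> {0,4}, take 0 (0->0 ok)
  t2 'y' -> {0,4}, take 0 (0->0 ok)
  t3 'y' -> {0,4}, take 0 (0->0 ok)
  t4 'y' -> {0,4}, take 0 (0->0 ok)
  t5 'y' -> {0,4}, take 0 (0->0 ok)
  t6 'y' -> {0,4}, take 4 (0->4 ok)
  t7 'x' -> {1}, take 1 (4->1 ok)
  t8 'y' -> {0,4}, take 4 (1->4 ok)
  t9 'y' -> {0,4}, take 0 (4->0 ok)
  t10 'y' -> {0,4}, take 4 (0->4 ok)
  t11 'z' -> {2,3}, take 2 (4->2 ok)
  t12 'y' -> {0,4}, take 4 (2->4 ok)
  t13 'x' -> {1}, take 1 (4->1 ok)
  t14 'y' -> {0,4}, take 4 (1->4 ok)
  t15 'z' -> {2,3}, take 2 (4->2 ok)
  t16 'y' -> {0,4}, take 0 (2->0 ok)
  t17 'y' -> {0,4}, take 4 (0->4 ok)
  t18 'x' -> {1}, take 1 (4->1 ok)
  t19 'z' -> {2,3}, take 2 (1->2 ok)
  t20 'y' -> {0,4}, take 0 (2->0 ok)
  t21 'y' -> {0,4}, take 4 (0->4 ok)
  t22 'y' -> {0,4}, take 4 (4->4 ok)
  t23 'y' -> {0,4}, take 0 (4->0 ok)
  t24 'y' -> {0,4}, take 0 (0->0 ok)
  t25 'y' -> {0,4}, take 0 (0->0 ok)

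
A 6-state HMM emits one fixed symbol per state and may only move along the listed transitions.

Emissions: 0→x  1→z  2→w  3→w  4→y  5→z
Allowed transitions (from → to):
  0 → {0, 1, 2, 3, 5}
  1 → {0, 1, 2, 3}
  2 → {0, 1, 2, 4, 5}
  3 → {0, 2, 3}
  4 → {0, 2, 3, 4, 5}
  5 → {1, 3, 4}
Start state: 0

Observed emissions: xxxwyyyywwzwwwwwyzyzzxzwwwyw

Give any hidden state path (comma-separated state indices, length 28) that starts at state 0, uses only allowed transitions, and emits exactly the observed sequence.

0,0,0,2,4,4,4,4,2,2,5,3,3,3,3,2,4,5,4,5,1,0,1,3,2,2,4,2

  [0] x  {0}  => 0  start
  [1] x  {0}  => 0  0->0 ok
  [2] x  {0}  => 0  0->0 ok
  [3] w  {2,3}  => 2  0->2 ok
  [4] y  {4}  => 4  2->4 ok
  [5] y  {4}  => 4  4->4 ok
  [6] y  {4}  => 4  4->4 ok
  [7] y  {4}  => 4  4->4 ok
  [8] w  {2,3}  => 2  4->2 ok
  [9] w  {2,3}  => 2  2->2 ok
  [10] z  {1,5}  => 5  2->5 ok
  [11] w  {2,3}  => 3  5->3 ok
  [12] w  {2,3}  => 3  3->3 ok
  [13] w  {2,3}  => 3  3->3 ok
  [14] w  {2,3}  => 3  3->3 ok
  [15] w  {2,3}  => 2  3->2 ok
  [16] y  {4}  => 4  2->4 ok
  [17] z  {1,5}  => 5  4->5 ok
  [18] y  {4}  => 4  5->4 ok
  [19] z  {1,5}  => 5  4->5 ok
  [20] z  {1,5}  => 1  5->1 ok
  [21] x  {0}  => 0  1->0 ok
  [22] z  {1,5}  => 1  0->1 ok
  [23] w  {2,3}  => 3  1->3 ok
  [24] w  {2,3}  => 2  3->2 ok
  [25] w  {2,3}  => 2  2->2 ok
  [26] y  {4}  => 4  2->4 ok
  [27] w  {2,3}  => 2  4->2 ok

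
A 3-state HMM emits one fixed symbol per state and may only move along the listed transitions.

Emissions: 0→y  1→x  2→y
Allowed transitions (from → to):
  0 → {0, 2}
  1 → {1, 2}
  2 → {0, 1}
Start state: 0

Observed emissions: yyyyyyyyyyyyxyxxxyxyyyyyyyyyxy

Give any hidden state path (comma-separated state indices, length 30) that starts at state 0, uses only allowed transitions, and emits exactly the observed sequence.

0,2,0,2,0,0,0,0,2,0,0,2,1,2,1,1,1,2,1,2,0,0,0,0,2,0,0,2,1,2

  0: obs=y cand={0,2} pick 0 [start]
  1: obs=y cand={0,2} pick 2 [0->2 ok]
  2: obs=y cand={0,2} pick 0 [2->0 ok]
  3: obs=y cand={0,2} pick 2 [0->2 ok]
  4: obs=y cand={0,2} pick 0 [2->0 ok]
  5: obs=y cand={0,2} pick 0 [0->0 ok]
  6: obs=y cand={0,2} pick 0 [0->0 ok]
  7: obs=y cand={0,2} pick 0 [0->0 ok]
  8: obs=y cand={0,2} pick 2 [0->2 ok]
  9: obs=y cand={0,2} pick 0 [2->0 ok]
  10: obs=y cand={0,2} pick 0 [0->0 ok]
  11: obs=y cand={0,2} pick 2 [0->2 ok]
  12: obs=x cand={1} pick 1 [2->1 ok]
  13: obs=y cand={0,2} pick 2 [1->2 ok]
  14: obs=x cand={1} pick 1 [2->1 ok]
  15: obs=x cand={1} pick 1 [1->1 ok]
  16: obs=x cand={1} pick 1 [1->1 ok]
  17: obs=y cand={0,2} pick 2 [1->2 ok]
  18: obs=x cand={1} pick 1 [2->1 ok]
  19: obs=y cand={0,2} pick 2 [1->2 ok]
  20: obs=y cand={0,2} pick 0 [2->0 ok]
  21: obs=y cand={0,2} pick 0 [0->0 ok]
  22: obs=y cand={0,2} pick 0 [0->0 ok]
  23: obs=y cand={0,2} pick 0 [0->0 ok]
  24: obs=y cand={0,2} pick 2 [0->2 ok]
  25: obs=y cand={0,2} pick 0 [2->0 ok]
  26: obs=y cand={0,2} pick 0 [0->0 ok]
  27: obs=y cand={0,2} pick 2 [0->2 ok]
  28: obs=x cand={1} pick 1 [2->1 ok]
  29: obs=y cand={0,2} pick 2 [1->2 ok]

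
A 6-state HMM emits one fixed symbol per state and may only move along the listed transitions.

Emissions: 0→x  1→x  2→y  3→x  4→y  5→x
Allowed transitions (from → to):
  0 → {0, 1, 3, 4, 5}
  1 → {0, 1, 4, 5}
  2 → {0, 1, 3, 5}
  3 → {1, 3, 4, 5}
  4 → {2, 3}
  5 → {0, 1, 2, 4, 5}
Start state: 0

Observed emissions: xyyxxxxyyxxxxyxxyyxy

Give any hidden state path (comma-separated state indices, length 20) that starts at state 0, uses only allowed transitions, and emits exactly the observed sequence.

  pos 0: x in {0,1,3,5}, choose 0; start
  pos 1: y in {2,4}, choose 4; 0->4 ok
  pos 2: y in {2,4}, choose 2; 4->2 ok
  pos 3: x in {0,1,3,5}, choose 1; 2->1 ok
  pos 4: x in {0,1,3,5}, choose 1; 1->1 ok
  pos 5: x in {0,1,3,5}, choose 1; 1->1 ok
  pos 6: x in {0,1,3,5}, choose 0; 1->0 ok
  pos 7: y in {2,4}, choose 4; 0->4 ok
  pos 8: y in {2,4}, choose 2; 4->2 ok
  pos 9: x in {0,1,3,5}, choose 1; 2->1 ok
  pos 10: x in {0,1,3,5}, choose 5; 1->5 ok
  pos 11: x in {0,1,3,5}, choose 0; 5->0 ok
  pos 12: x in {0,1,3,5}, choose 5; 0->5 ok
  pos 13: y in {2,4}, choose 2; 5->2 ok
  pos 14: x in {0,1,3,5}, choose 1; 2->1 ok
  pos 15: x in {0,1,3,5}, choose 1; 1->1 ok
  pos 16: y in {2,4}, choose 4; 1->4 ok
  pos 17: y in {2,4}, choose 2; 4->2 ok
  pos 18: x in {0,1,3,5}, choose 3; 2->3 ok
  pos 19: y in {2,4}, choose 4; 3->4 ok

0,4,2,1,1,1,0,4,2,1,5,0,5,2,1,1,4,2,3,4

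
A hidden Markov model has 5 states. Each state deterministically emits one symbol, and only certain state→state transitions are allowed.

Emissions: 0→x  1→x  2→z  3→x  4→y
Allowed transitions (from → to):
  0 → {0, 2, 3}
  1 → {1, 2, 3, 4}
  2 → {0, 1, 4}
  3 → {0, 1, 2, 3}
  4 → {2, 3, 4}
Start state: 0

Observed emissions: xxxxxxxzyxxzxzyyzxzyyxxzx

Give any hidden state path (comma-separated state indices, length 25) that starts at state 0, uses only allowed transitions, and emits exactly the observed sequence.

0,3,0,3,3,0,0,2,4,3,3,2,1,2,4,4,2,0,2,4,4,3,1,2,1

  pos 0: x in {0,1,3}, choose 0; start
  pos 1: x in {0,1,3}, choose 3; 0->3 ok
  pos 2: x in {0,1,3}, choose 0; 3->0 ok
  pos 3: x in {0,1,3}, choose 3; 0->3 ok
  pos 4: x in {0,1,3}, choose 3; 3->3 ok
  pos 5: x in {0,1,3}, choose 0; 3->0 ok
  pos 6: x in {0,1,3}, choose 0; 0->0 ok
  pos 7: z in {2}, choose 2; 0->2 ok
  pos 8: y in {4}, choose 4; 2->4 ok
  pos 9: x in {0,1,3}, choose 3; 4->3 ok
  pos 10: x in {0,1,3}, choose 3; 3->3 ok
  pos 11: z in {2}, choose 2; 3->2 ok
  pos 12: x in {0,1,3}, choose 1; 2->1 ok
  pos 13: z in {2}, choose 2; 1->2 ok
  pos 14: y in {4}, choose 4; 2->4 ok
  pos 15: y in {4}, choose 4; 4->4 ok
  pos 16: z in {2}, choose 2; 4->2 ok
  pos 17: x in {0,1,3}, choose 0; 2->0 ok
  pos 18: z in {2}, choose 2; 0->2 ok
  pos 19: y in {4}, choose 4; 2->4 ok
  pos 20: y in {4}, choose 4; 4->4 ok
  pos 21: x in {0,1,3}, choose 3; 4->3 ok
  pos 22: x in {0,1,3}, choose 1; 3->1 ok
  pos 23: z in {2}, choose 2; 1->2 ok
  pos 24: x in {0,1,3}, choose 1; 2->1 ok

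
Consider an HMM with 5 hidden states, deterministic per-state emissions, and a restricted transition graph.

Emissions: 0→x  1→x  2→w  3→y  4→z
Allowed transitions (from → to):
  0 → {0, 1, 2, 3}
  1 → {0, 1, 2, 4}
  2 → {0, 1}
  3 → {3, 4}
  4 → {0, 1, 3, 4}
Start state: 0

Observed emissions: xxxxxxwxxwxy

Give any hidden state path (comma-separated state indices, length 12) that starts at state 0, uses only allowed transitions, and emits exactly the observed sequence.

  0: obs=x cand={0,1} pick 0 [start]
  1: obs=x cand={0,1} pick 0 [0->0 ok]
  2: obs=x cand={0,1} pick 1 [0->1 ok]
  3: obs=x cand={0,1} pick 0 [1->0 ok]
  4: obs=x cand={0,1} pick 1 [0->1 ok]
  5: obs=x cand={0,1} pick 1 [1->1 ok]
  6: obs=w cand={2} pick 2 [1->2 ok]
  7: obs=x cand={0,1} pick 0 [2->0 ok]
  8: obs=x cand={0,1} pick 1 [0->1 ok]
  9: obs=w cand={2} pick 2 [1->2 ok]
  10: obs=x cand={0,1} pick 0 [2->0 ok]
  11: obs=y cand={3} pick 3 [0->3 ok]

0,0,1,0,1,1,2,0,1,2,0,3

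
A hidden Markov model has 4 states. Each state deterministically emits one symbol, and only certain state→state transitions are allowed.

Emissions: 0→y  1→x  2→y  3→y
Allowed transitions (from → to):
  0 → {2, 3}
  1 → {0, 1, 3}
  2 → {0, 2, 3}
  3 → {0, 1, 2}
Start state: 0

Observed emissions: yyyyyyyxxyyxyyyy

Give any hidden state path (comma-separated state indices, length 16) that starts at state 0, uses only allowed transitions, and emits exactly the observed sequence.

0,3,0,2,3,0,3,1,1,0,3,1,3,2,0,2

  pos 0: y in {0,2,3}, choose 0; start
  pos 1: y in {0,2,3}, choose 3; 0->3 ok
  pos 2: y in {0,2,3}, choose 0; 3->0 ok
  pos 3: y in {0,2,3}, choose 2; 0->2 ok
  pos 4: y in {0,2,3}, choose 3; 2->3 ok
  pos 5: y in {0,2,3}, choose 0; 3->0 ok
  pos 6: y in {0,2,3}, choose 3; 0->3 ok
  pos 7: x in {1}, choose 1; 3->1 ok
  pos 8: x in {1}, choose 1; 1->1 ok
  pos 9: y in {0,2,3}, choose 0; 1->0 ok
  pos 10: y in {0,2,3}, choose 3; 0->3 ok
  pos 11: x in {1}, choose 1; 3->1 ok
  pos 12: y in {0,2,3}, choose 3; 1->3 ok
  pos 13: y in {0,2,3}, choose 2; 3->2 ok
  pos 14: y in {0,2,3}, choose 0; 2->0 ok
  pos 15: y in {0,2,3}, choose 2; 0->2 ok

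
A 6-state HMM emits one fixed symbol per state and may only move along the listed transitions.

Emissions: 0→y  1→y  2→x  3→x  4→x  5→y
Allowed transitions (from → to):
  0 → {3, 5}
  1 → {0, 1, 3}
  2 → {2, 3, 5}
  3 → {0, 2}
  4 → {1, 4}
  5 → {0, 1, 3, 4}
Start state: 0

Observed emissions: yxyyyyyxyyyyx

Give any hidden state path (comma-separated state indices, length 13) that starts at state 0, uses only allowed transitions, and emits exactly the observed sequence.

  t0 'y' -> {0,1,5}, take 0 (start)
  t1 'x' -> {2,3,4}, take 3 (0->3 ok)
  t2 'y' -> {0,1,5}, take 0 (3->0 ok)
  t3 'y' -> {0,1,5}, take 5 (0->5 ok)
  t4 'y' -> {0,1,5}, take 1 (5->1 ok)
  t5 'y' -> {0,1,5}, take 1 (1->1 ok)
  t6 'y' -> {0,1,5}, take 1 (1->1 ok)
  t7 'x' -> {2,3,4}, take 3 (1->3 ok)
  t8 'y' -> {0,1,5}, take 0 (3->0 ok)
  t9 'y' -> {0,1,5}, take 5 (0->5 ok)
  t10 'y' -> {0,1,5}, take 0 (5->0 ok)
  t11 'y' -> {0,1,5}, take 5 (0->5 ok)
  t12 'x' -> {2,3,4}, take 4 (5->4 ok)

0,3,0,5,1,1,1,3,0,5,0,5,4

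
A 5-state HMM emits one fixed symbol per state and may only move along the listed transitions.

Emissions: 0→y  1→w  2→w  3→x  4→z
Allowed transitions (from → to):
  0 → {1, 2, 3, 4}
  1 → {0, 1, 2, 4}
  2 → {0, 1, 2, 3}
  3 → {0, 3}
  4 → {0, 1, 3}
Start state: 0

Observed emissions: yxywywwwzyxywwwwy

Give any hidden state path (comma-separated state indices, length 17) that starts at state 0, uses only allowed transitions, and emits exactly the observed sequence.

  t0 'y' -> {0}, take 0 (start)
  t1 'x' -> {3}, take 3 (0->3 ok)
  t2 'y' -> {0}, take 0 (3->0 ok)
  t3 'w' -> {1,2}, take 1 (0->1 ok)
  t4 'y' -> {0}, take 0 (1->0 ok)
  t5 'w' -> {1,2}, take 2 (0->2 ok)
  t6 'w' -> {1,2}, take 1 (2->1 ok)
  t7 'w' -> {1,2}, take 1 (1->1 ok)
  t8 'z' -> {4}, take 4 (1->4 ok)
  t9 'y' -> {0}, take 0 (4->0 ok)
  t10 'x' -> {3}, take 3 (0->3 ok)
  t11 'y' -> {0}, take 0 (3->0 ok)
  t12 'w' -> {1,2}, take 1 (0->1 ok)
  t13 'w' -> {1,2}, take 2 (1->2 ok)
  t14 'w' -> {1,2}, take 1 (2->1 ok)
  t15 'w' -> {1,2}, take 2 (1->2 ok)
  t16 'y' -> {0}, take 0 (2->0 ok)

0,3,0,1,0,2,1,1,4,0,3,0,1,2,1,2,0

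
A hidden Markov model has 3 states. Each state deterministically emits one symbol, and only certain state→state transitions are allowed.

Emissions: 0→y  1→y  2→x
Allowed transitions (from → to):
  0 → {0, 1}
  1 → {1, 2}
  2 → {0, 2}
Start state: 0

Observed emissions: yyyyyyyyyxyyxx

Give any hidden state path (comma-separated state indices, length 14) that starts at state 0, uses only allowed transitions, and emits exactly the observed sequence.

  pos 0: y in {0,1}, choose 0; start
  pos 1: y in {0,1}, choose 0; 0->0 ok
  pos 2: y in {0,1}, choose 0; 0->0 ok
  pos 3: y in {0,1}, choose 0; 0->0 ok
  pos 4: y in {0,1}, choose 0; 0->0 ok
  pos 5: y in {0,1}, choose 1; 0->1 ok
  pos 6: y in {0,1}, choose 1; 1->1 ok
  pos 7: y in {0,1}, choose 1; 1->1 ok
  pos 8: y in {0,1}, choose 1; 1->1 ok
  pos 9: x in {2}, choose 2; 1->2 ok
  pos 10: y in {0,1}, choose 0; 2->0 ok
  pos 11: y in {0,1}, choose 1; 0->1 ok
  pos 12: x in {2}, choose 2; 1->2 ok
  pos 13: x in {2}, choose 2; 2->2 ok

0,0,0,0,0,1,1,1,1,2,0,1,2,2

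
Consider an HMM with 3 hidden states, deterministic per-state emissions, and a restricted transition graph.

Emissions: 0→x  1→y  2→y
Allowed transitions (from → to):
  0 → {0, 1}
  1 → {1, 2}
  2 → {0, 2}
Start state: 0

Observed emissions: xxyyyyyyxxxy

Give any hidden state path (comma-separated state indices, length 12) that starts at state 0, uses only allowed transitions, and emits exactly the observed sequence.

0,0,1,1,1,1,2,2,0,0,0,1

  t0 'x' -> {0}, take 0 (start)
  t1 'x' -> {0}, take 0 (0->0 ok)
  t2 'y' -> {1,2}, take 1 (0->1 ok)
  t3 'y' -> {1,2}, take 1 (1->1 ok)
  t4 'y' -> {1,2}, take 1 (1->1 ok)
  t5 'y' -> {1,2}, take 1 (1->1 ok)
  t6 'y' -> {1,2}, take 2 (1->2 ok)
  t7 'y' -> {1,2}, take 2 (2->2 ok)
  t8 'x' -> {0}, take 0 (2->0 ok)
  t9 'x' -> {0}, take 0 (0->0 ok)
  t10 'x' -> {0}, take 0 (0->0 ok)
  t11 'y' -> {1,2}, take 1 (0->1 ok)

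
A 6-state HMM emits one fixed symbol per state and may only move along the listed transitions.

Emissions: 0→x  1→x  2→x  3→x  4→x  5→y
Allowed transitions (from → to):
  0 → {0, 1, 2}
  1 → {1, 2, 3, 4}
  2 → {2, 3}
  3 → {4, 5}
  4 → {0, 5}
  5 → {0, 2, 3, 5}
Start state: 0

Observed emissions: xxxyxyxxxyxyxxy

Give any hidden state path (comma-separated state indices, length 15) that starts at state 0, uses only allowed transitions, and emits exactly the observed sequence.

0,1,3,5,3,5,0,2,3,5,3,5,2,3,5

  pos 0: x in {0,1,2,3,4}, choose 0; start
  pos 1: x in {0,1,2,3,4}, choose 1; 0->1 ok
  pos 2: x in {0,1,2,3,4}, choose 3; 1->3 ok
  pos 3: y in {5}, choose 5; 3->5 ok
  pos 4: x in {0,1,2,3,4}, choose 3; 5->3 ok
  pos 5: y in {5}, choose 5; 3->5 ok
  pos 6: x in {0,1,2,3,4}, choose 0; 5->0 ok
  pos 7: x in {0,1,2,3,4}, choose 2; 0->2 ok
  pos 8: x in {0,1,2,3,4}, choose 3; 2->3 ok
  pos 9: y in {5}, choose 5; 3->5 ok
  pos 10: x in {0,1,2,3,4}, choose 3; 5->3 ok
  pos 11: y in {5}, choose 5; 3->5 ok
  pos 12: x in {0,1,2,3,4}, choose 2; 5->2 ok
  pos 13: x in {0,1,2,3,4}, choose 3; 2->3 ok
  pos 14: y in {5}, choose 5; 3->5 ok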